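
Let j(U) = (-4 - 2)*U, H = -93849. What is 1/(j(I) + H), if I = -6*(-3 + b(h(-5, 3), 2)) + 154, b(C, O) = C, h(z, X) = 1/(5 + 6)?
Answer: -11/1043655 ≈ -1.0540e-5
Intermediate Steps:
h(z, X) = 1/11
I = 1886/11 (I = -6*(-3 + 1/11) + 154 = -6*(-32/11) + 154 = 192/11 + 154 = 1886/11 ≈ 171.45)
j(U) = -6*U
1/(j(I) + H) = 1/(-6*1886/11 - 93849) = 1/(-11316/11 - 93849) = 1/(-1043655/11) = -11/1043655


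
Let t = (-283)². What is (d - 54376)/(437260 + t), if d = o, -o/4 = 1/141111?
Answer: -7673051740/73003634739 ≈ -0.10511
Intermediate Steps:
t = 80089
o = -4/141111 ≈ -2.8346e-5
d = -4/141111 ≈ -2.8346e-5
(d - 54376)/(437260 + t) = (-4/141111 - 54376)/(437260 + 80089) = -7673051740/141111/517349 = -7673051740/141111*1/517349 = -7673051740/73003634739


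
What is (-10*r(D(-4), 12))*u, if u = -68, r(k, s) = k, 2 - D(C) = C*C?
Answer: -9520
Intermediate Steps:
D(C) = 2 - C**2 (D(C) = 2 - C*C = 2 - C**2)
(-10*r(D(-4), 12))*u = -10*(2 - 1*(-4)**2)*(-68) = -10*(2 - 1*16)*(-68) = -10*(2 - 16)*(-68) = -10*(-14)*(-68) = 140*(-68) = -9520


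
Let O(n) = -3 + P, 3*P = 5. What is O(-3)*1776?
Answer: -2368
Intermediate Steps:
P = 5/3 (P = (1/3)*5 = 5/3 ≈ 1.6667)
O(n) = -4/3 (O(n) = -3 + 5/3 = -4/3)
O(-3)*1776 = -4/3*1776 = -2368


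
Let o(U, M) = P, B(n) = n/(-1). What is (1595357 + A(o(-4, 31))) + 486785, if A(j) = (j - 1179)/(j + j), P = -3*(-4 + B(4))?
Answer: 33313887/16 ≈ 2.0821e+6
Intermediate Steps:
B(n) = -n (B(n) = n*(-1) = -n)
P = 24 (P = -3*(-4 - 1*4) = -3*(-4 - 4) = -3*(-8) = 24)
o(U, M) = 24
A(j) = (-1179 + j)/(2*j) (A(j) = (-1179 + j)/((2*j)) = (-1179 + j)*(1/(2*j)) = (-1179 + j)/(2*j))
(1595357 + A(o(-4, 31))) + 486785 = (1595357 + (½)*(-1179 + 24)/24) + 486785 = (1595357 + (½)*(1/24)*(-1155)) + 486785 = (1595357 - 385/16) + 486785 = 25525327/16 + 486785 = 33313887/16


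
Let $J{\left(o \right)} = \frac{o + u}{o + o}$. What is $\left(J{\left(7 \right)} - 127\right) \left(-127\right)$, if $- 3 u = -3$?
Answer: $\frac{112395}{7} \approx 16056.0$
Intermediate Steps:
$u = 1$ ($u = \left(- \frac{1}{3}\right) \left(-3\right) = 1$)
$J{\left(o \right)} = \frac{1 + o}{2 o}$ ($J{\left(o \right)} = \frac{o + 1}{o + o} = \frac{1 + o}{2 o}$)
$\left(J{\left(7 \right)} - 127\right) \left(-127\right) = \left(\frac{1 + 7}{2 \cdot 7} - 127\right) \left(-127\right) = \left(\frac{1}{2} \cdot \frac{1}{7} \cdot 8 - 127\right) \left(-127\right) = \left(\frac{4}{7} - 127\right) \left(-127\right) = \left(- \frac{885}{7}\right) \left(-127\right) = \frac{112395}{7}$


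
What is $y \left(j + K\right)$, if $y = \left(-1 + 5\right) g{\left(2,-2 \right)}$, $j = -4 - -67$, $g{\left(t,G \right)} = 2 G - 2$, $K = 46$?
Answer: $-2616$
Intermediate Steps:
$g{\left(t,G \right)} = -2 + 2 G$
$j = 63$ ($j = -4 + 67 = 63$)
$y = -24$ ($y = \left(-1 + 5\right) \left(-2 + 2 \left(-2\right)\right) = 4 \left(-2 - 4\right) = 4 \left(-6\right) = -24$)
$y \left(j + K\right) = - 24 \left(63 + 46\right) = \left(-24\right) 109 = -2616$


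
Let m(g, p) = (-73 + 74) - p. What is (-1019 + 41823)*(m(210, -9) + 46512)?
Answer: 1898283688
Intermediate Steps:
m(g, p) = 1 - p
(-1019 + 41823)*(m(210, -9) + 46512) = (-1019 + 41823)*((1 - 1*(-9)) + 46512) = 40804*((1 + 9) + 46512) = 40804*(10 + 46512) = 40804*46522 = 1898283688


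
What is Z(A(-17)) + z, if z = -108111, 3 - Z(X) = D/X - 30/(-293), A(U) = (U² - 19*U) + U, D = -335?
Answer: -3769385575/34867 ≈ -1.0811e+5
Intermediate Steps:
A(U) = U² - 18*U
Z(X) = 849/293 + 335/X (Z(X) = 3 - (-335/X - 30/(-293)) = 3 - (-335/X - 30*(-1/293)) = 3 - (-335/X + 30/293) = 3 - (30/293 - 335/X) = 3 + (-30/293 + 335/X) = 849/293 + 335/X)
Z(A(-17)) + z = (849/293 + 335/((-17*(-18 - 17)))) - 108111 = (849/293 + 335/((-17*(-35)))) - 108111 = (849/293 + 335/595) - 108111 = (849/293 + 335*(1/595)) - 108111 = (849/293 + 67/119) - 108111 = 120662/34867 - 108111 = -3769385575/34867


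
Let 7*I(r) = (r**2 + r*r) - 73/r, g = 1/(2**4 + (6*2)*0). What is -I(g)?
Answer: 149503/896 ≈ 166.86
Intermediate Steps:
g = 1/16 (g = 1/(16 + 12*0) = 1/(16 + 0) = 1/16 ≈ 0.062500)
I(r) = -73/(7*r) + 2*r**2/7 (I(r) = ((r**2 + r*r) - 73/r)/7 = ((r**2 + r**2) - 73/r)/7 = (2*r**2 - 73/r)/7 = (-73/r + 2*r**2)/7 = -73/(7*r) + 2*r**2/7)
-I(g) = -(-73 + 2*(1/16)**3)/(7*1/16) = -16*(-73 + 2*(1/4096))/7 = -16*(-73 + 1/2048)/7 = -16*(-149503)/(7*2048) = -1*(-149503/896) = 149503/896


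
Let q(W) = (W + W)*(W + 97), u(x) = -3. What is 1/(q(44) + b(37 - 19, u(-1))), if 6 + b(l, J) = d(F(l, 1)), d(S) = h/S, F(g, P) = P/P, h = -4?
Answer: 1/12398 ≈ 8.0658e-5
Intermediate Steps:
F(g, P) = 1
d(S) = -4/S
b(l, J) = -10 (b(l, J) = -6 - 4/1 = -6 - 4*1 = -6 - 4 = -10)
q(W) = 2*W*(97 + W) (q(W) = (2*W)*(97 + W) = 2*W*(97 + W))
1/(q(44) + b(37 - 19, u(-1))) = 1/(2*44*(97 + 44) - 10) = 1/(2*44*141 - 10) = 1/(12408 - 10) = 1/12398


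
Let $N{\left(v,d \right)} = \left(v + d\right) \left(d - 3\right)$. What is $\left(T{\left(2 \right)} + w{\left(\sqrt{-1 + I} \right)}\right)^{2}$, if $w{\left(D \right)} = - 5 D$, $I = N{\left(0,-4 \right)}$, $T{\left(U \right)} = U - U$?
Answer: $675$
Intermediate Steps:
$T{\left(U \right)} = 0$
$N{\left(v,d \right)} = \left(-3 + d\right) \left(d + v\right)$ ($N{\left(v,d \right)} = \left(d + v\right) \left(-3 + d\right) = \left(-3 + d\right) \left(d + v\right)$)
$I = 28$ ($I = \left(-4\right)^{2} - -12 - 0 - 0 = 16 + 12 + 0 + 0 = 28$)
$\left(T{\left(2 \right)} + w{\left(\sqrt{-1 + I} \right)}\right)^{2} = \left(0 - 5 \sqrt{-1 + 28}\right)^{2} = \left(0 - 5 \sqrt{27}\right)^{2} = \left(0 - 5 \cdot 3 \sqrt{3}\right)^{2} = \left(0 - 15 \sqrt{3}\right)^{2} = \left(- 15 \sqrt{3}\right)^{2} = 675$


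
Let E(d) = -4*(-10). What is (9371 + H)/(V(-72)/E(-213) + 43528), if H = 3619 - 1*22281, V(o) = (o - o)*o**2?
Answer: -9291/43528 ≈ -0.21345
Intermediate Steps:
V(o) = 0 (V(o) = 0*o**2 = 0)
E(d) = 40
H = -18662 (H = 3619 - 22281 = -18662)
(9371 + H)/(V(-72)/E(-213) + 43528) = (9371 - 18662)/(0/40 + 43528) = -9291/(0*(1/40) + 43528) = -9291/(0 + 43528) = -9291/43528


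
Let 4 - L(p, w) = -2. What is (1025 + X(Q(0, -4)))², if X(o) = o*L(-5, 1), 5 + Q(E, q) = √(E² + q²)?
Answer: 1038361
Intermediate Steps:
L(p, w) = 6 (L(p, w) = 4 - 1*(-2) = 4 + 2 = 6)
Q(E, q) = -5 + √(E² + q²)
X(o) = 6*o (X(o) = o*6 = 6*o)
(1025 + X(Q(0, -4)))² = (1025 + 6*(-5 + √(0² + (-4)²)))² = (1025 + 6*(-5 + √(0 + 16)))² = (1025 + 6*(-5 + √16))² = (1025 + 6*(-5 + 4))² = (1025 + 6*(-1))² = (1025 - 6)² = 1019² = 1038361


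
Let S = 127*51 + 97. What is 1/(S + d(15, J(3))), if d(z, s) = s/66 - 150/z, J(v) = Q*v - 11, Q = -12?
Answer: 66/433177 ≈ 0.00015236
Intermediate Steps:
S = 6574 (S = 6477 + 97 = 6574)
J(v) = -11 - 12*v (J(v) = -12*v - 11 = -11 - 12*v)
d(z, s) = -150/z + s/66 (d(z, s) = s*(1/66) - 150/z = s/66 - 150/z = -150/z + s/66)
1/(S + d(15, J(3))) = 1/(6574 + (-150/15 + (-11 - 12*3)/66)) = 1/(6574 + (-150*1/15 + (-11 - 36)/66)) = 1/(6574 + (-10 + (1/66)*(-47))) = 1/(6574 + (-10 - 47/66)) = 1/(6574 - 707/66) = 1/(433177/66) = 66/433177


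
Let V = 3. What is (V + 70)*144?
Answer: 10512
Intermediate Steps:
(V + 70)*144 = (3 + 70)*144 = 73*144 = 10512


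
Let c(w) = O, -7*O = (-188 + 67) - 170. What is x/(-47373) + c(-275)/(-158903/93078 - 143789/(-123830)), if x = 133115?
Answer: -5884081188355070/74533906263651 ≈ -78.945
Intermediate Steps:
O = 291/7 (O = -((-188 + 67) - 170)/7 = -(-121 - 170)/7 = -⅐*(-291) = 291/7 ≈ 41.571)
c(w) = 291/7
x/(-47373) + c(-275)/(-158903/93078 - 143789/(-123830)) = 133115/(-47373) + 291/(7*(-158903/93078 - 143789/(-123830))) = 133115*(-1/47373) + 291/(7*(-158903*1/93078 - 143789*(-1/123830))) = -133115/47373 + 291/(7*(-158903/93078 + 143789/123830)) = -133115/47373 + 291/(7*(-1573341487/2881462185)) = -133115/47373 + (291/7)*(-2881462185/1573341487) = -133115/47373 - 119786499405/1573341487 = -5884081188355070/74533906263651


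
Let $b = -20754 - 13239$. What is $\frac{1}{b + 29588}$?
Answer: $- \frac{1}{4405} \approx -0.00022701$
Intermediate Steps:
$b = -33993$ ($b = -20754 - 13239 = -33993$)
$\frac{1}{b + 29588} = \frac{1}{-33993 + 29588} = \frac{1}{-4405} = - \frac{1}{4405}$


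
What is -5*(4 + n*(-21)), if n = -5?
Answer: -545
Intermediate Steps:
-5*(4 + n*(-21)) = -5*(4 - 5*(-21)) = -5*(4 + 105) = -5*109 = -545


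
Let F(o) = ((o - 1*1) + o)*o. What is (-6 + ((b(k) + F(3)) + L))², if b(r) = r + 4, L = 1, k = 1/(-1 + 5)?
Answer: 3249/16 ≈ 203.06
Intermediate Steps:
k = ¼ (k = 1/4 = ¼ ≈ 0.25000)
F(o) = o*(-1 + 2*o) (F(o) = ((o - 1) + o)*o = ((-1 + o) + o)*o = (-1 + 2*o)*o = o*(-1 + 2*o))
b(r) = 4 + r
(-6 + ((b(k) + F(3)) + L))² = (-6 + (((4 + ¼) + 3*(-1 + 2*3)) + 1))² = (-6 + ((17/4 + 3*(-1 + 6)) + 1))² = (-6 + ((17/4 + 3*5) + 1))² = (-6 + ((17/4 + 15) + 1))² = (-6 + (77/4 + 1))² = (-6 + 81/4)² = (57/4)² = 3249/16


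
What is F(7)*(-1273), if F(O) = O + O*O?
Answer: -71288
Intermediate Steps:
F(O) = O + O**2
F(7)*(-1273) = (7*(1 + 7))*(-1273) = (7*8)*(-1273) = 56*(-1273) = -71288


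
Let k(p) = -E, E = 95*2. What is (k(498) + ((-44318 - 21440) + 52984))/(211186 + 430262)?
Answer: -3241/160362 ≈ -0.020211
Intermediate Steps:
E = 190
k(p) = -190 (k(p) = -1*190 = -190)
(k(498) + ((-44318 - 21440) + 52984))/(211186 + 430262) = (-190 + ((-44318 - 21440) + 52984))/(211186 + 430262) = (-190 + (-65758 + 52984))/641448 = (-190 - 12774)*(1/641448) = -12964*1/641448 = -3241/160362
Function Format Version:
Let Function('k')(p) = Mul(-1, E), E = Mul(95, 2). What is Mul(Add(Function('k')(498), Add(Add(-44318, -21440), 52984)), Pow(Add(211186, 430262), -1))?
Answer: Rational(-3241, 160362) ≈ -0.020211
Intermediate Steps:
E = 190
Function('k')(p) = -190 (Function('k')(p) = Mul(-1, 190) = -190)
Mul(Add(Function('k')(498), Add(Add(-44318, -21440), 52984)), Pow(Add(211186, 430262), -1)) = Mul(Add(-190, Add(Add(-44318, -21440), 52984)), Pow(Add(211186, 430262), -1)) = Mul(Add(-190, Add(-65758, 52984)), Pow(641448, -1)) = Mul(Add(-190, -12774), Rational(1, 641448)) = Mul(-12964, Rational(1, 641448)) = Rational(-3241, 160362)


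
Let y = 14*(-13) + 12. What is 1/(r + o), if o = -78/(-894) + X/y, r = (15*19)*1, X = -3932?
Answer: 12665/3903564 ≈ 0.0032445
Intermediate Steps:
y = -170 (y = -182 + 12 = -170)
r = 285 (r = 285*1 = 285)
o = 294039/12665 (o = -78/(-894) - 3932/(-170) = -78*(-1/894) - 3932*(-1/170) = 13/149 + 1966/85 = 294039/12665 ≈ 23.217)
1/(r + o) = 1/(285 + 294039/12665) = 1/(3903564/12665) = 12665/3903564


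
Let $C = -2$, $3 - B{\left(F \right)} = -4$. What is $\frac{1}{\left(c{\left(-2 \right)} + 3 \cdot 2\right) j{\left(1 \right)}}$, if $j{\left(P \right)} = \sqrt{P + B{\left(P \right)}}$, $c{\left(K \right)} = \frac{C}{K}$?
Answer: $\frac{\sqrt{2}}{28} \approx 0.050508$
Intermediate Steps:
$B{\left(F \right)} = 7$ ($B{\left(F \right)} = 3 - -4 = 3 + 4 = 7$)
$c{\left(K \right)} = - \frac{2}{K}$
$j{\left(P \right)} = \sqrt{7 + P}$ ($j{\left(P \right)} = \sqrt{P + 7} = \sqrt{7 + P}$)
$\frac{1}{\left(c{\left(-2 \right)} + 3 \cdot 2\right) j{\left(1 \right)}} = \frac{1}{\left(- \frac{2}{-2} + 3 \cdot 2\right) \sqrt{7 + 1}} = \frac{1}{\left(\left(-2\right) \left(- \frac{1}{2}\right) + 6\right) \sqrt{8}} = \frac{1}{\left(1 + 6\right) 2 \sqrt{2}} = \frac{1}{7 \cdot 2 \sqrt{2}} = \frac{1}{14 \sqrt{2}} = \frac{\sqrt{2}}{28}$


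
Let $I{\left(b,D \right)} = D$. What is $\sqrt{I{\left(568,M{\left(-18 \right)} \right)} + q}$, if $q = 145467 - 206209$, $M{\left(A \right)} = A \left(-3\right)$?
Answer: $4 i \sqrt{3793} \approx 246.35 i$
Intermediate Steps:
$M{\left(A \right)} = - 3 A$
$q = -60742$ ($q = 145467 - 206209 = -60742$)
$\sqrt{I{\left(568,M{\left(-18 \right)} \right)} + q} = \sqrt{\left(-3\right) \left(-18\right) - 60742} = \sqrt{54 - 60742} = \sqrt{-60688} = 4 i \sqrt{3793}$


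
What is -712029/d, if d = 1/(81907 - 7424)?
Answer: -53034056007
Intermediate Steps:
d = 1/74483 ≈ 1.3426e-5
-712029/d = -712029/1/74483 = -712029*74483 = -53034056007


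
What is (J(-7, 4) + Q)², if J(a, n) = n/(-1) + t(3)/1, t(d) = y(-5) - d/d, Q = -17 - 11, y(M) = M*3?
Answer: 2304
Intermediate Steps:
y(M) = 3*M
Q = -28
t(d) = -16 (t(d) = 3*(-5) - d/d = -15 - 1*1 = -15 - 1 = -16)
J(a, n) = -16 - n (J(a, n) = n/(-1) - 16/1 = n*(-1) - 16*1 = -n - 16 = -16 - n)
(J(-7, 4) + Q)² = ((-16 - 1*4) - 28)² = ((-16 - 4) - 28)² = (-20 - 28)² = (-48)² = 2304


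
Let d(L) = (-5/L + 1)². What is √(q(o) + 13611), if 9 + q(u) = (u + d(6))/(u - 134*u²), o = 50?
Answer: √2197481472357402/401940 ≈ 116.63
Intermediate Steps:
d(L) = (1 - 5/L)²
q(u) = -9 + (1/36 + u)/(u - 134*u²) (q(u) = -9 + (u + (-5 + 6)²/6²)/(u - 134*u²) = -9 + (u + (1/36)*1²)/(u - 134*u²) = -9 + (u + (1/36)*1)/(u - 134*u²) = -9 + (u + 1/36)/(u - 134*u²) = -9 + (1/36 + u)/(u - 134*u²))
√(q(o) + 13611) = √((1/36)*(-1 - 43416*50² + 288*50)/(50*(-1 + 134*50)) + 13611) = √((1/36)*(1/50)*(-1 - 43416*2500 + 14400)/(-1 + 6700) + 13611) = √((1/36)*(1/50)*(-1 - 108540000 + 14400)/6699 + 13611) = √((1/36)*(1/50)*(1/6699)*(-108525601) + 13611) = √(-108525601/12058200 + 13611) = √(164015634599/12058200) = √2197481472357402/401940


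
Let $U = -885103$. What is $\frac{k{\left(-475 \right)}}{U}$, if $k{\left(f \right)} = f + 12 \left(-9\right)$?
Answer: $\frac{583}{885103} \approx 0.00065868$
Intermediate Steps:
$k{\left(f \right)} = -108 + f$ ($k{\left(f \right)} = f - 108 = -108 + f$)
$\frac{k{\left(-475 \right)}}{U} = \frac{-108 - 475}{-885103} = \left(-583\right) \left(- \frac{1}{885103}\right) = \frac{583}{885103}$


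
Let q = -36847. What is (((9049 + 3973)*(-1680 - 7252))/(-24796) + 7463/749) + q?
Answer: -149256720686/4643051 ≈ -32146.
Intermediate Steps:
(((9049 + 3973)*(-1680 - 7252))/(-24796) + 7463/749) + q = (((9049 + 3973)*(-1680 - 7252))/(-24796) + 7463/749) - 36847 = ((13022*(-8932))*(-1/24796) + 7463*(1/749)) - 36847 = (-116312504*(-1/24796) + 7463/749) - 36847 = (29078126/6199 + 7463/749) - 36847 = 21825779511/4643051 - 36847 = -149256720686/4643051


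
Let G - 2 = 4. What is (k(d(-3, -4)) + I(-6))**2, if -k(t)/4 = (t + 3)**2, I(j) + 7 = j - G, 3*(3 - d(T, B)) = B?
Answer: 4439449/81 ≈ 54808.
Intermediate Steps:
G = 6 (G = 2 + 4 = 6)
d(T, B) = 3 - B/3
I(j) = -13 + j (I(j) = -7 + (j - 1*6) = -7 + (j - 6) = -7 + (-6 + j) = -13 + j)
k(t) = -4*(3 + t)**2 (k(t) = -4*(t + 3)**2 = -4*(3 + t)**2)
(k(d(-3, -4)) + I(-6))**2 = (-4*(3 + (3 - 1/3*(-4)))**2 + (-13 - 6))**2 = (-4*(3 + (3 + 4/3))**2 - 19)**2 = (-4*(3 + 13/3)**2 - 19)**2 = (-4*(22/3)**2 - 19)**2 = (-4*484/9 - 19)**2 = (-1936/9 - 19)**2 = (-2107/9)**2 = 4439449/81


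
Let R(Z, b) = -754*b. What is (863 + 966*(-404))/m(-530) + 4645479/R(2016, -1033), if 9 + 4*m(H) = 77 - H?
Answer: -46554297011/17914286 ≈ -2598.7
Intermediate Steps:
m(H) = 17 - H/4 (m(H) = -9/4 + (77 - H)/4 = -9/4 + (77/4 - H/4) = 17 - H/4)
(863 + 966*(-404))/m(-530) + 4645479/R(2016, -1033) = (863 + 966*(-404))/(17 - 1/4*(-530)) + 4645479/((-754*(-1033))) = (863 - 390264)/(17 + 265/2) + 4645479/778882 = -389401/299/2 + 4645479*(1/778882) = -389401*2/299 + 4645479/778882 = -778802/299 + 4645479/778882 = -46554297011/17914286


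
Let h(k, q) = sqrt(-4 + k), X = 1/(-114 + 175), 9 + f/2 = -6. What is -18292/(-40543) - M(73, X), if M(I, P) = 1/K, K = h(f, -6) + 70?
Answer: 43707359/100019581 + I*sqrt(34)/4934 ≈ 0.43699 + 0.0011818*I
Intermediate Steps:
f = -30 (f = -18 + 2*(-6) = -18 - 12 = -30)
X = 1/61 ≈ 0.016393
K = 70 + I*sqrt(34) (K = sqrt(-4 - 30) + 70 = sqrt(-34) + 70 = I*sqrt(34) + 70 = 70 + I*sqrt(34) ≈ 70.0 + 5.831*I)
M(I, P) = 1/(70 + I*sqrt(34))
-18292/(-40543) - M(73, X) = -18292/(-40543) - (35/2467 - I*sqrt(34)/4934) = -18292*(-1/40543) + (-35/2467 + I*sqrt(34)/4934) = 18292/40543 + (-35/2467 + I*sqrt(34)/4934) = 43707359/100019581 + I*sqrt(34)/4934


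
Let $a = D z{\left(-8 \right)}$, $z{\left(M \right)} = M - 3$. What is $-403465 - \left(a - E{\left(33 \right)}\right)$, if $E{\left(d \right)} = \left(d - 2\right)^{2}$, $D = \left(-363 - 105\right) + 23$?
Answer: $-407399$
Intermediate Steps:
$z{\left(M \right)} = -3 + M$ ($z{\left(M \right)} = M - 3 = -3 + M$)
$D = -445$ ($D = -468 + 23 = -445$)
$E{\left(d \right)} = \left(-2 + d\right)^{2}$
$a = 4895$ ($a = - 445 \left(-3 - 8\right) = \left(-445\right) \left(-11\right) = 4895$)
$-403465 - \left(a - E{\left(33 \right)}\right) = -403465 + \left(\left(-2 + 33\right)^{2} - 4895\right) = -403465 - \left(4895 - 31^{2}\right) = -403465 + \left(961 - 4895\right) = -403465 - 3934 = -407399$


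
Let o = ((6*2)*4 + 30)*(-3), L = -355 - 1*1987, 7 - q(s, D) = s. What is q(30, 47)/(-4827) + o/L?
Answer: 591692/5652417 ≈ 0.10468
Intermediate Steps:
q(s, D) = 7 - s
L = -2342 (L = -355 - 1987 = -2342)
o = -234 (o = (12*4 + 30)*(-3) = (48 + 30)*(-3) = 78*(-3) = -234)
q(30, 47)/(-4827) + o/L = (7 - 1*30)/(-4827) - 234/(-2342) = (7 - 30)*(-1/4827) - 234*(-1/2342) = -23*(-1/4827) + 117/1171 = 23/4827 + 117/1171 = 591692/5652417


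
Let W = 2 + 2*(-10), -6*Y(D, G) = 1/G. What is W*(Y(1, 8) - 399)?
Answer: 57459/8 ≈ 7182.4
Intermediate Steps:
Y(D, G) = -1/(6*G)
W = -18 (W = 2 - 20 = -18)
W*(Y(1, 8) - 399) = -18*(-1/6/8 - 399) = -18*(-1/6*1/8 - 399) = -18*(-1/48 - 399) = -18*(-19153/48) = 57459/8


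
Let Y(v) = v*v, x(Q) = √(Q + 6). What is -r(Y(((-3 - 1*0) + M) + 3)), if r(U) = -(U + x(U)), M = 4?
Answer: 16 + √22 ≈ 20.690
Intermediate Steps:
x(Q) = √(6 + Q)
Y(v) = v²
r(U) = -U - √(6 + U) (r(U) = -(U + √(6 + U)) = -U - √(6 + U))
-r(Y(((-3 - 1*0) + M) + 3)) = -(-(((-3 - 1*0) + 4) + 3)² - √(6 + (((-3 - 1*0) + 4) + 3)²)) = -(-(((-3 + 0) + 4) + 3)² - √(6 + (((-3 + 0) + 4) + 3)²)) = -(-((-3 + 4) + 3)² - √(6 + ((-3 + 4) + 3)²)) = -(-(1 + 3)² - √(6 + (1 + 3)²)) = -(-1*4² - √(6 + 4²)) = -(-1*16 - √(6 + 16)) = -(-16 - √22) = 16 + √22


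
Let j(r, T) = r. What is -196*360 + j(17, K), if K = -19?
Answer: -70543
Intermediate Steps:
-196*360 + j(17, K) = -196*360 + 17 = -70560 + 17 = -70543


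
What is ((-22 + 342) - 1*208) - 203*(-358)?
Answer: 72786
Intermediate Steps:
((-22 + 342) - 1*208) - 203*(-358) = (320 - 208) + 72674 = 112 + 72674 = 72786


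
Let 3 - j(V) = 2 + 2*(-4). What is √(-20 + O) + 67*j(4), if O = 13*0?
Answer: 603 + 2*I*√5 ≈ 603.0 + 4.4721*I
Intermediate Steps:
O = 0
j(V) = 9 (j(V) = 3 - (2 + 2*(-4)) = 3 - (2 - 8) = 3 - 1*(-6) = 3 + 6 = 9)
√(-20 + O) + 67*j(4) = √(-20 + 0) + 67*9 = √(-20) + 603 = 2*I*√5 + 603 = 603 + 2*I*√5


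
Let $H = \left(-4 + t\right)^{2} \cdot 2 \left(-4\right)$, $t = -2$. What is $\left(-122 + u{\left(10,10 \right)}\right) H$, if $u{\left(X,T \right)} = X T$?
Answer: $6336$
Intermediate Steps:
$u{\left(X,T \right)} = T X$
$H = -288$ ($H = \left(-4 - 2\right)^{2} \cdot 2 \left(-4\right) = \left(-6\right)^{2} \cdot 2 \left(-4\right) = 36 \cdot 2 \left(-4\right) = 72 \left(-4\right) = -288$)
$\left(-122 + u{\left(10,10 \right)}\right) H = \left(-122 + 10 \cdot 10\right) \left(-288\right) = \left(-122 + 100\right) \left(-288\right) = \left(-22\right) \left(-288\right) = 6336$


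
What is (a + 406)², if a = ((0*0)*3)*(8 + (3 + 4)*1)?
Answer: 164836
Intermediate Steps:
a = 0 (a = (0*3)*(8 + 7*1) = 0*(8 + 7) = 0*15 = 0)
(a + 406)² = (0 + 406)² = 406² = 164836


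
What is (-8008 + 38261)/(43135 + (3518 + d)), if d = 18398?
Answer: 30253/65051 ≈ 0.46507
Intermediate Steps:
(-8008 + 38261)/(43135 + (3518 + d)) = (-8008 + 38261)/(43135 + (3518 + 18398)) = 30253/(43135 + 21916) = 30253/65051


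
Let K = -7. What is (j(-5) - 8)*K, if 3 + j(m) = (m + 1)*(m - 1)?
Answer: -91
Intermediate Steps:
j(m) = -3 + (1 + m)*(-1 + m) (j(m) = -3 + (m + 1)*(m - 1) = -3 + (1 + m)*(-1 + m))
(j(-5) - 8)*K = ((-4 + (-5)²) - 8)*(-7) = ((-4 + 25) - 8)*(-7) = (21 - 8)*(-7) = 13*(-7) = -91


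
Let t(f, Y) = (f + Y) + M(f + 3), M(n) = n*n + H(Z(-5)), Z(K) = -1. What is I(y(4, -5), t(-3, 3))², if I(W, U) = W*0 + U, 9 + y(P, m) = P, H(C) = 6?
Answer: 36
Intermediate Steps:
y(P, m) = -9 + P
M(n) = 6 + n² (M(n) = n*n + 6 = n² + 6 = 6 + n²)
t(f, Y) = 6 + Y + f + (3 + f)² (t(f, Y) = (f + Y) + (6 + (f + 3)²) = (Y + f) + (6 + (3 + f)²) = 6 + Y + f + (3 + f)²)
I(W, U) = U (I(W, U) = 0 + U = U)
I(y(4, -5), t(-3, 3))² = (6 + 3 - 3 + (3 - 3)²)² = (6 + 3 - 3 + 0²)² = (6 + 3 - 3 + 0)² = 6² = 36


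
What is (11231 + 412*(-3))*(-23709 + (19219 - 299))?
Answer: -47866055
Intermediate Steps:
(11231 + 412*(-3))*(-23709 + (19219 - 299)) = (11231 - 1236)*(-23709 + 18920) = 9995*(-4789) = -47866055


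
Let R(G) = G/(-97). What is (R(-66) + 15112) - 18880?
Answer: -365430/97 ≈ -3767.3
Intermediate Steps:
R(G) = -G/97 (R(G) = G*(-1/97) = -G/97)
(R(-66) + 15112) - 18880 = (-1/97*(-66) + 15112) - 18880 = (66/97 + 15112) - 18880 = 1465930/97 - 18880 = -365430/97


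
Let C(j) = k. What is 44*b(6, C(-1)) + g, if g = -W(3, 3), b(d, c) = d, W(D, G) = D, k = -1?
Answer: 261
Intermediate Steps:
C(j) = -1
g = -3 (g = -1*3 = -3)
44*b(6, C(-1)) + g = 44*6 - 3 = 264 - 3 = 261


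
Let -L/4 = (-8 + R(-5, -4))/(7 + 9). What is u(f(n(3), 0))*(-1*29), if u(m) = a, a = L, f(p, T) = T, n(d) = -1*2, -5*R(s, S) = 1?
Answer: -1189/20 ≈ -59.450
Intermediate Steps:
R(s, S) = -⅕ (R(s, S) = -⅕*1 = -⅕)
n(d) = -2
L = 41/20 (L = -4*(-8 - ⅕)/(7 + 9) = -(-164)/(5*16) = -4*(-41/80) = 41/20 ≈ 2.0500)
a = 41/20 ≈ 2.0500
u(m) = 41/20
u(f(n(3), 0))*(-1*29) = 41*(-1*29)/20 = (41/20)*(-29) = -1189/20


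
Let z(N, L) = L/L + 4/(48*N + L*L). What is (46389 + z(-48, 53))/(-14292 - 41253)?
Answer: -23426954/28050225 ≈ -0.83518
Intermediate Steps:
z(N, L) = 1 + 4/(L² + 48*N) (z(N, L) = 1 + 4/(48*N + L²) = 1 + 4/(L² + 48*N))
(46389 + z(-48, 53))/(-14292 - 41253) = (46389 + (4 + 53² + 48*(-48))/(53² + 48*(-48)))/(-14292 - 41253) = (46389 + (4 + 2809 - 2304)/(2809 - 2304))/(-55545) = (46389 + 509/505)*(-1/55545) = (23426954/505)*(-1/55545) = -23426954/28050225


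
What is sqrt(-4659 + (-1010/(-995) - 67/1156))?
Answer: I*sqrt(213239408583)/6766 ≈ 68.25*I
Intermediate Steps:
sqrt(-4659 + (-1010/(-995) - 67/1156)) = sqrt(-4659 + (-1010*(-1/995) - 67*1/1156)) = sqrt(-4659 + (202/199 - 67/1156)) = sqrt(-4659 + 220179/230044) = sqrt(-1071554817/230044) = I*sqrt(213239408583)/6766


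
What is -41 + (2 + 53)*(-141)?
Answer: -7796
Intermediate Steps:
-41 + (2 + 53)*(-141) = -41 + 55*(-141) = -41 - 7755 = -7796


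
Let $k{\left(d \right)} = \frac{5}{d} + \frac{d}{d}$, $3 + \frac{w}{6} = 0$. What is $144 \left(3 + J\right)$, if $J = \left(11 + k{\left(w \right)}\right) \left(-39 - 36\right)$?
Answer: $-126168$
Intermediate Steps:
$w = -18$ ($w = -18 + 6 \cdot 0 = -18 + 0 = -18$)
$k{\left(d \right)} = 1 + \frac{5}{d}$ ($k{\left(d \right)} = \frac{5}{d} + 1 = 1 + \frac{5}{d}$)
$J = - \frac{5275}{6}$ ($J = \left(11 + \frac{5 - 18}{-18}\right) \left(-39 - 36\right) = \left(11 - - \frac{13}{18}\right) \left(-75\right) = \left(11 + \frac{13}{18}\right) \left(-75\right) = \frac{211}{18} \left(-75\right) = - \frac{5275}{6} \approx -879.17$)
$144 \left(3 + J\right) = 144 \left(3 - \frac{5275}{6}\right) = 144 \left(- \frac{5257}{6}\right) = -126168$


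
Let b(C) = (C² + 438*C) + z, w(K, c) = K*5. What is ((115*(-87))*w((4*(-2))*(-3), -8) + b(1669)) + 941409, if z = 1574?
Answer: 3258966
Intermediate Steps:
w(K, c) = 5*K
b(C) = 1574 + C² + 438*C (b(C) = (C² + 438*C) + 1574 = 1574 + C² + 438*C)
((115*(-87))*w((4*(-2))*(-3), -8) + b(1669)) + 941409 = ((115*(-87))*(5*((4*(-2))*(-3))) + (1574 + 1669² + 438*1669)) + 941409 = (-50025*(-8*(-3)) + (1574 + 2785561 + 731022)) + 941409 = (-50025*24 + 3518157) + 941409 = (-10005*120 + 3518157) + 941409 = (-1200600 + 3518157) + 941409 = 2317557 + 941409 = 3258966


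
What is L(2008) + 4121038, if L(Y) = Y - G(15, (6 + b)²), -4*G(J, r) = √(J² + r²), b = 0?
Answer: 16492223/4 ≈ 4.1231e+6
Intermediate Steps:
G(J, r) = -√(J² + r²)/4
L(Y) = 39/4 + Y (L(Y) = Y - (-1)*√(15² + ((6 + 0)²)²)/4 = Y - (-1)*√(225 + (6²)²)/4 = Y - (-1)*√(225 + 36²)/4 = Y - (-1)*√(225 + 1296)/4 = Y - (-1)*√1521/4 = Y - (-1)*39/4 = Y - 1*(-39/4) = Y + 39/4 = 39/4 + Y)
L(2008) + 4121038 = (39/4 + 2008) + 4121038 = 8071/4 + 4121038 = 16492223/4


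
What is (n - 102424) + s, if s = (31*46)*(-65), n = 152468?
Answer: -42646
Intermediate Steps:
s = -92690 (s = 1426*(-65) = -92690)
(n - 102424) + s = (152468 - 102424) - 92690 = 50044 - 92690 = -42646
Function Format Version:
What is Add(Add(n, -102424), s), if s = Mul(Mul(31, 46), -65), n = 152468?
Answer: -42646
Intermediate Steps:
s = -92690 (s = Mul(1426, -65) = -92690)
Add(Add(n, -102424), s) = Add(Add(152468, -102424), -92690) = Add(50044, -92690) = -42646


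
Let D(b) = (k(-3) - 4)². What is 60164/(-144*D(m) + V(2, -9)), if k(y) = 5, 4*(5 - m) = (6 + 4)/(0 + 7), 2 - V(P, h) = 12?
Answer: -30082/77 ≈ -390.68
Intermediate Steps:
V(P, h) = -10 (V(P, h) = 2 - 1*12 = 2 - 12 = -10)
m = 65/14 (m = 5 - (6 + 4)/(4*(0 + 7)) = 5 - 5/(2*7) = 5 - ¼*10/7 = 5 - 5/14 = 65/14 ≈ 4.6429)
D(b) = 1 (D(b) = (5 - 4)² = 1² = 1)
60164/(-144*D(m) + V(2, -9)) = 60164/(-144*1 - 10) = 60164/(-144 - 10) = 60164/(-154) = 60164*(-1/154) = -30082/77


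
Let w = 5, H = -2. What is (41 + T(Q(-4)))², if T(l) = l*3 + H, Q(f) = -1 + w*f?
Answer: 576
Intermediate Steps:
Q(f) = -1 + 5*f
T(l) = -2 + 3*l (T(l) = l*3 - 2 = 3*l - 2 = -2 + 3*l)
(41 + T(Q(-4)))² = (41 + (-2 + 3*(-1 + 5*(-4))))² = (41 + (-2 + 3*(-1 - 20)))² = (41 + (-2 + 3*(-21)))² = (41 + (-2 - 63))² = (41 - 65)² = (-24)² = 576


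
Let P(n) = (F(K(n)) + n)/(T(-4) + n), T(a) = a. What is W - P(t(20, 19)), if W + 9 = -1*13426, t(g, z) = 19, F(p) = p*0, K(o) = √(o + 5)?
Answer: -201544/15 ≈ -13436.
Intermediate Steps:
K(o) = √(5 + o)
F(p) = 0
P(n) = n/(-4 + n) (P(n) = (0 + n)/(-4 + n) = n/(-4 + n))
W = -13435 (W = -9 - 1*13426 = -9 - 13426 = -13435)
W - P(t(20, 19)) = -13435 - 19/(-4 + 19) = -13435 - 19/15 = -201544/15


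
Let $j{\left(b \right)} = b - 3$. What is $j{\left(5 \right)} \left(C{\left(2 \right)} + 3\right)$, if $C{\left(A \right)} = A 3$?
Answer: $18$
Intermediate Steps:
$j{\left(b \right)} = -3 + b$ ($j{\left(b \right)} = b - 3 = -3 + b$)
$C{\left(A \right)} = 3 A$
$j{\left(5 \right)} \left(C{\left(2 \right)} + 3\right) = \left(-3 + 5\right) \left(3 \cdot 2 + 3\right) = 2 \left(6 + 3\right) = 2 \cdot 9 = 18$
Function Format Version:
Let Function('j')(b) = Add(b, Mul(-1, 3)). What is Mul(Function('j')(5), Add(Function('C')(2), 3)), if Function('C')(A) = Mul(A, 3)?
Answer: 18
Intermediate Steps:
Function('j')(b) = Add(-3, b) (Function('j')(b) = Add(b, -3) = Add(-3, b))
Function('C')(A) = Mul(3, A)
Mul(Function('j')(5), Add(Function('C')(2), 3)) = Mul(Add(-3, 5), Add(Mul(3, 2), 3)) = Mul(2, Add(6, 3)) = Mul(2, 9) = 18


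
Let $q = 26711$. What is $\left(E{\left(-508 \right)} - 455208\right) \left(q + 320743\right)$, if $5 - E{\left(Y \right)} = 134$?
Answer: $-158208661998$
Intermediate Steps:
$E{\left(Y \right)} = -129$ ($E{\left(Y \right)} = 5 - 134 = -129$)
$\left(E{\left(-508 \right)} - 455208\right) \left(q + 320743\right) = \left(-129 - 455208\right) \left(26711 + 320743\right) = \left(-455337\right) 347454 = -158208661998$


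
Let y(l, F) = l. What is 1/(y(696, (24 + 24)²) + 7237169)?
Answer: 1/7237865 ≈ 1.3816e-7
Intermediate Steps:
1/(y(696, (24 + 24)²) + 7237169) = 1/(696 + 7237169) = 1/7237865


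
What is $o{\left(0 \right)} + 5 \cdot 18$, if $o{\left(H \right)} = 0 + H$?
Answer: $90$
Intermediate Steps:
$o{\left(H \right)} = H$
$o{\left(0 \right)} + 5 \cdot 18 = 0 + 5 \cdot 18 = 0 + 90 = 90$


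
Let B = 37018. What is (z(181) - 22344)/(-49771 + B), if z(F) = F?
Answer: 22163/12753 ≈ 1.7379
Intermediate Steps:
(z(181) - 22344)/(-49771 + B) = (181 - 22344)/(-49771 + 37018) = -22163/(-12753) = -22163*(-1/12753) = 22163/12753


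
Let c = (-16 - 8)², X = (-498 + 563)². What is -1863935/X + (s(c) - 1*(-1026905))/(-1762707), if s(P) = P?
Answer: -657982475854/1489487415 ≈ -441.75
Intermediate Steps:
X = 4225 (X = 65² = 4225)
c = 576 (c = (-24)² = 576)
-1863935/X + (s(c) - 1*(-1026905))/(-1762707) = -1863935/4225 + (576 - 1*(-1026905))/(-1762707) = -1863935*1/4225 + (576 + 1026905)*(-1/1762707) = -372787/845 + 1027481*(-1/1762707) = -372787/845 - 1027481/1762707 = -657982475854/1489487415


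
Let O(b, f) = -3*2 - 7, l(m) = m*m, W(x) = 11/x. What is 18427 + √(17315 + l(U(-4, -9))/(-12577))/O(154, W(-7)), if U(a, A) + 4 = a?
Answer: 18427 - √2738901980707/163501 ≈ 18417.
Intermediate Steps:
U(a, A) = -4 + a
l(m) = m²
O(b, f) = -13 (O(b, f) = -6 - 7 = -13)
18427 + √(17315 + l(U(-4, -9))/(-12577))/O(154, W(-7)) = 18427 + √(17315 + (-4 - 4)²/(-12577))/(-13) = 18427 + √(17315 + (-8)²*(-1/12577))*(-1/13) = 18427 + √(17315 + 64*(-1/12577))*(-1/13) = 18427 + √(17315 - 64/12577)*(-1/13) = 18427 + √(217770691/12577)*(-1/13) = 18427 + (√2738901980707/12577)*(-1/13) = 18427 - √2738901980707/163501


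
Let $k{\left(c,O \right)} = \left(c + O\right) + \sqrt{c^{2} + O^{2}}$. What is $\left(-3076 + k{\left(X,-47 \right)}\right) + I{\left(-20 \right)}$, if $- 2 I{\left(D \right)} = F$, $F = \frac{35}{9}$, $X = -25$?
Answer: $- \frac{56699}{18} + \sqrt{2834} \approx -3096.7$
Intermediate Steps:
$F = \frac{35}{9}$ ($F = 35 \cdot \frac{1}{9} = \frac{35}{9} \approx 3.8889$)
$k{\left(c,O \right)} = O + c + \sqrt{O^{2} + c^{2}}$ ($k{\left(c,O \right)} = \left(O + c\right) + \sqrt{O^{2} + c^{2}} = O + c + \sqrt{O^{2} + c^{2}}$)
$I{\left(D \right)} = - \frac{35}{18}$ ($I{\left(D \right)} = \left(- \frac{1}{2}\right) \frac{35}{9} = - \frac{35}{18}$)
$\left(-3076 + k{\left(X,-47 \right)}\right) + I{\left(-20 \right)} = \left(-3076 - \left(72 - \sqrt{\left(-47\right)^{2} + \left(-25\right)^{2}}\right)\right) - \frac{35}{18} = \left(-3076 - \left(72 - \sqrt{2209 + 625}\right)\right) - \frac{35}{18} = \left(-3076 - \left(72 - \sqrt{2834}\right)\right) - \frac{35}{18} = \left(-3148 + \sqrt{2834}\right) - \frac{35}{18} = - \frac{56699}{18} + \sqrt{2834}$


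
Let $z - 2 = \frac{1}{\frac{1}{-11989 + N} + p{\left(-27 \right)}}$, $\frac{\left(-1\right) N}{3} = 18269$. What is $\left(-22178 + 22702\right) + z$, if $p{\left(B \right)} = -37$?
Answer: $\frac{1299917482}{2471453} \approx 525.97$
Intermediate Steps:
$N = -54807$ ($N = \left(-3\right) 18269 = -54807$)
$z = \frac{4876110}{2471453}$ ($z = 2 + \frac{1}{\frac{1}{-11989 - 54807} - 37} = 2 + \frac{1}{\frac{1}{-66796} - 37} = 2 + \frac{1}{- \frac{1}{66796} - 37} = 2 + \frac{1}{- \frac{2471453}{66796}} = 2 - \frac{66796}{2471453} = \frac{4876110}{2471453} \approx 1.973$)
$\left(-22178 + 22702\right) + z = \left(-22178 + 22702\right) + \frac{4876110}{2471453} = 524 + \frac{4876110}{2471453} = \frac{1299917482}{2471453}$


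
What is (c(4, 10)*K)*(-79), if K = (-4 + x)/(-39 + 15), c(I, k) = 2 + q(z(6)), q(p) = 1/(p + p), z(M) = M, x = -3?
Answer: -13825/288 ≈ -48.003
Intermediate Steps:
q(p) = 1/(2*p)
c(I, k) = 25/12 (c(I, k) = 2 + (1/2)/6 = 2 + (1/2)*(1/6) = 2 + 1/12 = 25/12)
K = 7/24 (K = (-4 - 3)/(-39 + 15) = -7/(-24) = -7*(-1/24) = 7/24 ≈ 0.29167)
(c(4, 10)*K)*(-79) = ((25/12)*(7/24))*(-79) = (175/288)*(-79) = -13825/288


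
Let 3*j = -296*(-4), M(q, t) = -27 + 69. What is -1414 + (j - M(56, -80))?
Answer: -3184/3 ≈ -1061.3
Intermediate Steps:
M(q, t) = 42
j = 1184/3 (j = (-296*(-4))/3 = (⅓)*1184 = 1184/3 ≈ 394.67)
-1414 + (j - M(56, -80)) = -1414 + (1184/3 - 1*42) = -1414 + (1184/3 - 42) = -1414 + 1058/3 = -3184/3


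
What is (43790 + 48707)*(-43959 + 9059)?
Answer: -3228145300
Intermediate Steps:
(43790 + 48707)*(-43959 + 9059) = 92497*(-34900) = -3228145300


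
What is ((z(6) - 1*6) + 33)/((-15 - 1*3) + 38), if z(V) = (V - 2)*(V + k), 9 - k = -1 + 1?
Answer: 87/20 ≈ 4.3500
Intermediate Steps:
k = 9 (k = 9 - (-1 + 1) = 9 - 1*0 = 9 + 0 = 9)
z(V) = (-2 + V)*(9 + V) (z(V) = (V - 2)*(V + 9) = (-2 + V)*(9 + V))
((z(6) - 1*6) + 33)/((-15 - 1*3) + 38) = (((-18 + 6**2 + 7*6) - 1*6) + 33)/((-15 - 1*3) + 38) = (((-18 + 36 + 42) - 6) + 33)/((-15 - 3) + 38) = ((60 - 6) + 33)/(-18 + 38) = (54 + 33)/20 = 87*(1/20) = 87/20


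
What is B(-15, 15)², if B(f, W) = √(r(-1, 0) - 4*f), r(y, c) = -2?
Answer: 58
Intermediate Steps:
B(f, W) = √(-2 - 4*f)
B(-15, 15)² = (√(-2 - 4*(-15)))² = (√(-2 + 60))² = (√58)² = 58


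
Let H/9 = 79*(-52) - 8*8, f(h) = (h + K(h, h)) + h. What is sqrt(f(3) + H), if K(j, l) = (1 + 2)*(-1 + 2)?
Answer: 3*I*sqrt(4171) ≈ 193.75*I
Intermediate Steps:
K(j, l) = 3 (K(j, l) = 3*1 = 3)
f(h) = 3 + 2*h (f(h) = (h + 3) + h = (3 + h) + h = 3 + 2*h)
H = -37548 (H = 9*(79*(-52) - 8*8) = 9*(-4108 - 64) = 9*(-4172) = -37548)
sqrt(f(3) + H) = sqrt((3 + 2*3) - 37548) = sqrt((3 + 6) - 37548) = sqrt(9 - 37548) = sqrt(-37539) = 3*I*sqrt(4171)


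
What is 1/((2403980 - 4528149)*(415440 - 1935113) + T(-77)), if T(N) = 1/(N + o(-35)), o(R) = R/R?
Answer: 76/245331213032011 ≈ 3.0979e-13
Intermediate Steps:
o(R) = 1
T(N) = 1/(1 + N) (T(N) = 1/(N + 1) = 1/(1 + N))
1/((2403980 - 4528149)*(415440 - 1935113) + T(-77)) = 1/((2403980 - 4528149)*(415440 - 1935113) + 1/(1 - 77)) = 1/(-2124169*(-1519673) + 1/(-76)) = 1/(3228042276737 - 1/76) = 1/(245331213032011/76) = 76/245331213032011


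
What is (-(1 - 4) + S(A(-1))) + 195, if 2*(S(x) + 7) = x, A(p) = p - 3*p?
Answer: 192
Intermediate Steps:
A(p) = -2*p
S(x) = -7 + x/2
(-(1 - 4) + S(A(-1))) + 195 = (-(1 - 4) + (-7 + (-2*(-1))/2)) + 195 = (-1*(-3) + (-7 + (1/2)*2)) + 195 = (3 + (-7 + 1)) + 195 = (3 - 6) + 195 = -3 + 195 = 192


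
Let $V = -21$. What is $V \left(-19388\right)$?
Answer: $407148$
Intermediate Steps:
$V \left(-19388\right) = \left(-21\right) \left(-19388\right) = 407148$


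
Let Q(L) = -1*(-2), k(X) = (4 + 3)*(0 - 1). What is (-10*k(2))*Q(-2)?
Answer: 140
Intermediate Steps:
k(X) = -7 (k(X) = 7*(-1) = -7)
Q(L) = 2
(-10*k(2))*Q(-2) = -10*(-7)*2 = 70*2 = 140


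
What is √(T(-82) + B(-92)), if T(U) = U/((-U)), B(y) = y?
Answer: I*√93 ≈ 9.6436*I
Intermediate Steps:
T(U) = -1 (T(U) = U*(-1/U) = -1)
√(T(-82) + B(-92)) = √(-1 - 92) = √(-93) = I*√93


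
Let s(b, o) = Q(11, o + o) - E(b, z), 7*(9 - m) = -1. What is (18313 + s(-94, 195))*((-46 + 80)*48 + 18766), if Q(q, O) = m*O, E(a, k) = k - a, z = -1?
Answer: 444385000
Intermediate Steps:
m = 64/7 (m = 9 - 1/7*(-1) = 9 + 1/7 = 64/7 ≈ 9.1429)
Q(q, O) = 64*O/7
s(b, o) = 1 + b + 128*o/7 (s(b, o) = 64*(o + o)/7 - (-1 - b) = 64*(2*o)/7 + (1 + b) = 128*o/7 + (1 + b) = 1 + b + 128*o/7)
(18313 + s(-94, 195))*((-46 + 80)*48 + 18766) = (18313 + (1 - 94 + (128/7)*195))*((-46 + 80)*48 + 18766) = (18313 + (1 - 94 + 24960/7))*(34*48 + 18766) = (18313 + 24309/7)*(1632 + 18766) = (152500/7)*20398 = 444385000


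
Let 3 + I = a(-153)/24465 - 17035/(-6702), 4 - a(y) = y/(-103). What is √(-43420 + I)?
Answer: 3*I*√346692566152426899230/268068830 ≈ 208.38*I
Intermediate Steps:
a(y) = 4 + y/103 (a(y) = 4 - y/(-103) = 4 - y*(-1)/103 = 4 - (-1)*y/103 = 4 + y/103)
I = -122807329/268068830 (I = -3 + ((4 + (1/103)*(-153))/24465 - 17035/(-6702)) = -3 + ((4 - 153/103)*(1/24465) - 17035*(-1/6702)) = -3 + ((259/103)*(1/24465) + 17035/6702) = -3 + (37/359985 + 17035/6702) = -3 + 681399161/268068830 = -122807329/268068830 ≈ -0.45812)
√(-43420 + I) = √(-43420 - 122807329/268068830) = √(-11639671405929/268068830) = 3*I*√346692566152426899230/268068830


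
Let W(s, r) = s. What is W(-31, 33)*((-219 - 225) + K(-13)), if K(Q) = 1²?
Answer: 13733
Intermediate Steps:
K(Q) = 1
W(-31, 33)*((-219 - 225) + K(-13)) = -31*((-219 - 225) + 1) = -31*(-444 + 1) = -31*(-443) = 13733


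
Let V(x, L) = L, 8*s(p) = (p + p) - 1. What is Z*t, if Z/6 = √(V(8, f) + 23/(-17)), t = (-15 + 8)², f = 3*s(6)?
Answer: 147*√12818/34 ≈ 489.50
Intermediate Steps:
s(p) = -⅛ + p/4 (s(p) = ((p + p) - 1)/8 = (2*p - 1)/8 = (-1 + 2*p)/8 = -⅛ + p/4)
f = 33/8 (f = 3*(-⅛ + (¼)*6) = 3*(-⅛ + 3/2) = 3*(11/8) = 33/8 ≈ 4.1250)
t = 49 (t = (-7)² = 49)
Z = 3*√12818/34 (Z = 6*√(33/8 + 23/(-17)) = 6*√(33/8 + 23*(-1/17)) = 6*√(33/8 - 23/17) = 6*√(377/136) = 6*(√12818/68) = 3*√12818/34 ≈ 9.9897)
Z*t = (3*√12818/34)*49 = 147*√12818/34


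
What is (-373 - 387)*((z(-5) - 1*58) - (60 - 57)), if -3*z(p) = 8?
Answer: 145160/3 ≈ 48387.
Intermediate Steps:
z(p) = -8/3 (z(p) = -1/3*8 = -8/3)
(-373 - 387)*((z(-5) - 1*58) - (60 - 57)) = (-373 - 387)*((-8/3 - 1*58) - (60 - 57)) = -760*((-8/3 - 58) - 1*3) = -760*(-182/3 - 3) = -760*(-191/3) = 145160/3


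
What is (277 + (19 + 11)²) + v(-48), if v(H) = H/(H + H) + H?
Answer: 2259/2 ≈ 1129.5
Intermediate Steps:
v(H) = ½ + H (v(H) = H/((2*H)) + H = (1/(2*H))*H + H = ½ + H)
(277 + (19 + 11)²) + v(-48) = (277 + (19 + 11)²) + (½ - 48) = (277 + 30²) - 95/2 = (277 + 900) - 95/2 = 1177 - 95/2 = 2259/2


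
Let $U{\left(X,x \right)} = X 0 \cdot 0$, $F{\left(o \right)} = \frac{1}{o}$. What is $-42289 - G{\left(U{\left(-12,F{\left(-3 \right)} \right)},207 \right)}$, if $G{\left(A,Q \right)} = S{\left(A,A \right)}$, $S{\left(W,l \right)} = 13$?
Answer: $-42302$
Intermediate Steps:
$U{\left(X,x \right)} = 0$ ($U{\left(X,x \right)} = 0 \cdot 0 = 0$)
$G{\left(A,Q \right)} = 13$
$-42289 - G{\left(U{\left(-12,F{\left(-3 \right)} \right)},207 \right)} = -42289 - 13 = -42302$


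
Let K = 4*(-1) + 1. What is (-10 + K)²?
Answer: 169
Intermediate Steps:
K = -3 (K = -4 + 1 = -3)
(-10 + K)² = (-10 - 3)² = (-13)² = 169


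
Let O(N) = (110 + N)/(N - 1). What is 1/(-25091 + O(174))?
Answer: -173/4340459 ≈ -3.9858e-5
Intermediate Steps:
O(N) = (110 + N)/(-1 + N)
1/(-25091 + O(174)) = 1/(-25091 + (110 + 174)/(-1 + 174)) = 1/(-25091 + 284/173) = 1/(-4340459/173) = -173/4340459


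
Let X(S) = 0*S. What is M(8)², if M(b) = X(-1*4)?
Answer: 0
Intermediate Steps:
X(S) = 0
M(b) = 0
M(8)² = 0² = 0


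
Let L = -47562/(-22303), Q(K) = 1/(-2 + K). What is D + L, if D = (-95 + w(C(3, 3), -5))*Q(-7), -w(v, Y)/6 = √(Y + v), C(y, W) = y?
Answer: 2546843/200727 + 2*I*√2/3 ≈ 12.688 + 0.94281*I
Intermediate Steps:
w(v, Y) = -6*√(Y + v)
D = 95/9 + 2*I*√2/3 (D = (-95 - 6*√(-5 + 3))/(-2 - 7) = (-95 - 6*I*√2)/(-9) = (-95 - 6*I*√2)*(-⅑) = 95/9 + 2*I*√2/3 ≈ 10.556 + 0.94281*I)
L = 47562/22303 (L = -47562*(-1/22303) = 47562/22303 ≈ 2.1325)
D + L = (95/9 + 2*I*√2/3) + 47562/22303 = 2546843/200727 + 2*I*√2/3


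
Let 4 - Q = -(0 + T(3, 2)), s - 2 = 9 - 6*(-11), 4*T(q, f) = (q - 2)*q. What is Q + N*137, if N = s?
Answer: 42215/4 ≈ 10554.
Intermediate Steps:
T(q, f) = q*(-2 + q)/4 (T(q, f) = ((q - 2)*q)/4 = ((-2 + q)*q)/4 = (q*(-2 + q))/4 = q*(-2 + q)/4)
s = 77 (s = 2 + (9 - 6*(-11)) = 2 + (9 + 66) = 2 + 75 = 77)
N = 77
Q = 19/4 (Q = 4 - (-1)*(0 + (¼)*3*(-2 + 3)) = 4 - (-1)*(0 + (¼)*3*1) = 4 - (-1)*(0 + ¾) = 4 - (-1)*3/4 = 4 - 1*(-¾) = 4 + ¾ = 19/4 ≈ 4.7500)
Q + N*137 = 19/4 + 77*137 = 19/4 + 10549 = 42215/4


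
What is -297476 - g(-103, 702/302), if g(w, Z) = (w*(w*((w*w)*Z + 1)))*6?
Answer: -237086686016/151 ≈ -1.5701e+9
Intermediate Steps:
g(w, Z) = 6*w²*(1 + Z*w²) (g(w, Z) = (w*(w*(w²*Z + 1)))*6 = (w*(w*(Z*w² + 1)))*6 = (w*(w*(1 + Z*w²)))*6 = (w²*(1 + Z*w²))*6 = 6*w²*(1 + Z*w²))
-297476 - g(-103, 702/302) = -297476 - 6*(-103)²*(1 + (702/302)*(-103)²) = -297476 - 6*10609*(1 + (702*(1/302))*10609) = -297476 - 6*10609*(1 + (351/151)*10609) = -297476 - 6*10609*(1 + 3723759/151) = -297476 - 6*10609*3723910/151 = -297476 - 1*237041767140/151 = -297476 - 237041767140/151 = -237086686016/151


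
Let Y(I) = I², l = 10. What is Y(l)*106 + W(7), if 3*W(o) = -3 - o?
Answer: 31790/3 ≈ 10597.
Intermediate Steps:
W(o) = -1 - o/3 (W(o) = (-3 - o)/3 = -1 - o/3)
Y(l)*106 + W(7) = 10²*106 + (-1 - ⅓*7) = 100*106 + (-1 - 7/3) = 10600 - 10/3 = 31790/3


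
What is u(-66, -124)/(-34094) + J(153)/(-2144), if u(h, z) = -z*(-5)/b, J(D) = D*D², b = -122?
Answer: -3724364062579/2229474848 ≈ -1670.5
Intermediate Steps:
J(D) = D³
u(h, z) = -5*z/122 (u(h, z) = -z*(-5)/(-122) = -(-5*z)*(-1)/122 = -5*z/122)
u(-66, -124)/(-34094) + J(153)/(-2144) = -5/122*(-124)/(-34094) + 153³/(-2144) = (310/61)*(-1/34094) + 3581577*(-1/2144) = -155/1039867 - 3581577/2144 = -3724364062579/2229474848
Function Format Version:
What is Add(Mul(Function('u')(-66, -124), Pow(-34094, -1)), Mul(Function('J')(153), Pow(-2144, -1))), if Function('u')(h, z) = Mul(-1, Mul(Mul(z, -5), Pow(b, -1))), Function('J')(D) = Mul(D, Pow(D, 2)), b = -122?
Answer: Rational(-3724364062579, 2229474848) ≈ -1670.5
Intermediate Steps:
Function('J')(D) = Pow(D, 3)
Function('u')(h, z) = Mul(Rational(-5, 122), z) (Function('u')(h, z) = Mul(-1, Mul(Mul(z, -5), Pow(-122, -1))) = Mul(-1, Mul(Mul(-5, z), Rational(-1, 122))) = Mul(-1, Mul(Rational(5, 122), z)) = Mul(Rational(-5, 122), z))
Add(Mul(Function('u')(-66, -124), Pow(-34094, -1)), Mul(Function('J')(153), Pow(-2144, -1))) = Add(Mul(Mul(Rational(-5, 122), -124), Pow(-34094, -1)), Mul(Pow(153, 3), Pow(-2144, -1))) = Add(Mul(Rational(310, 61), Rational(-1, 34094)), Mul(3581577, Rational(-1, 2144))) = Add(Rational(-155, 1039867), Rational(-3581577, 2144)) = Rational(-3724364062579, 2229474848)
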